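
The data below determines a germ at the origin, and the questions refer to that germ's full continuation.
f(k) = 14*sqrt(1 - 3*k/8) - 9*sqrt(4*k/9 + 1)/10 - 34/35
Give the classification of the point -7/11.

The point is a regular point.

There is no denominator, hence no pole anywhere.
Branch term sqrt(1 - k/(-9/4)): argument at -7/11 is 71/99, nonzero, so -7/11 is not its branch point (a point on a principal cut is still regular for the continued germ).
Branch term sqrt(1 - k/(8/3)): argument at -7/11 is 109/88, nonzero, so -7/11 is not its branch point (a point on a principal cut is still regular for the continued germ).
So the germ continues analytically to -7/11.


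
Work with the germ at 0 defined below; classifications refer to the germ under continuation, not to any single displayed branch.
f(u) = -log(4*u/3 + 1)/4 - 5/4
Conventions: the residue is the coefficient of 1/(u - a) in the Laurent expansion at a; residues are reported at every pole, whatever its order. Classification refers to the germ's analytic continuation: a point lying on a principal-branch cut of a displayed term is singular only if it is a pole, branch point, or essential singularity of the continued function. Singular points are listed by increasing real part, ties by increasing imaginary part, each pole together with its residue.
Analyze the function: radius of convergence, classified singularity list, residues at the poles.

Branch term (-1/4)*log(1 - u/(-3/4)): its argument vanishes at u = -3/4, a logarithmic branch point, modulus 3/4.
The radius of convergence is the smallest modulus among the singular points: 3/4.

Radius of convergence at 0: 3/4.
At -3/4: a logarithmic branch point.


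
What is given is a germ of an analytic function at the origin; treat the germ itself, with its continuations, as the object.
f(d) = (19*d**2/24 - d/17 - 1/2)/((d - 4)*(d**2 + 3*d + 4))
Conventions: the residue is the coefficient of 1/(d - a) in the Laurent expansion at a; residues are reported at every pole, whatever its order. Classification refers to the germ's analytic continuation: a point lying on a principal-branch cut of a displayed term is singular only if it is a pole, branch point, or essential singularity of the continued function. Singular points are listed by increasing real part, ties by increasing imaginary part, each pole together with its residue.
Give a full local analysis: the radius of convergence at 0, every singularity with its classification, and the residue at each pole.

Denominator factor (d - 4): pole of order 1 at 4, modulus 4.
Denominator factor (d**2 + 3*d + 4): discriminant -7, complex-conjugate roots (-3/2) + ((1/2)*sqrt(7))*i and (-3/2) - ((1/2)*sqrt(7))*i; poles of order 1, moduli 2 and 2.
The radius of convergence is the smallest modulus among the singular points: 2.
The factor d**2 + 3*d + 4 splits as (d - a)(d - a') with a = (-3/2) - ((1/2)*sqrt(7))*i, a' = (-3/2) + ((1/2)*sqrt(7))*i. At the order-1 pole a set g(d) = (d - a)*f(d) = [(19*d**2/24 - d/17 - 1/2)/(d - 4)] / (d - a').
Simple pole: residue = g(a) at a = (-3/2) - ((1/2)*sqrt(7))*i, which is (1367/6528) - ((851/45696)*sqrt(7))*i.
The factor d**2 + 3*d + 4 splits as (d - a)(d - a') with a = (-3/2) + ((1/2)*sqrt(7))*i, a' = (-3/2) - ((1/2)*sqrt(7))*i. At the order-1 pole a set g(d) = (d - a)*f(d) = [(19*d**2/24 - d/17 - 1/2)/(d - 4)] / (d - a').
Simple pole: residue = g(a) at a = (-3/2) + ((1/2)*sqrt(7))*i, which is (1367/6528) + ((851/45696)*sqrt(7))*i.
At the order-1 pole 4 set g(d) = (d - (4))*f(d) = (19*d**2/24 - d/17 - 1/2)/(d**2 + 3*d + 4).
Simple pole: residue = g(a) at a = 4, which is 1217/3264.
List the singular points by increasing real part (a conjugate pair: the negative imaginary part first).

Radius of convergence at 0: 2.
At (-3/2) - ((1/2)*sqrt(7))*i: a pole of order 1; residue (1367/6528) - ((851/45696)*sqrt(7))*i.
At (-3/2) + ((1/2)*sqrt(7))*i: a pole of order 1; residue (1367/6528) + ((851/45696)*sqrt(7))*i.
At 4: a pole of order 1; residue 1217/3264.


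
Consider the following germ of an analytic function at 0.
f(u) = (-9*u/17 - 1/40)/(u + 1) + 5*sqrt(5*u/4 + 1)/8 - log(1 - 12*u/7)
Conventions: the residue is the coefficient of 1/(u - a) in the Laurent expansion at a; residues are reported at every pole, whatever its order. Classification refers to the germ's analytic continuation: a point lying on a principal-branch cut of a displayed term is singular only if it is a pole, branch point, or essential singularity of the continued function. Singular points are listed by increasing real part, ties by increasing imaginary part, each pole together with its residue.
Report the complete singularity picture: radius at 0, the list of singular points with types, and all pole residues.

Radius of convergence at 0: 7/12.
At -1: a pole of order 1; residue 343/680.
At -4/5: an algebraic (square-root) branch point.
At 7/12: a logarithmic branch point.

Denominator factor (u + 1): pole of order 1 at -1, modulus 1.
Branch term (5/8)*sqrt(1 - u/(-4/5)): its argument vanishes at u = -4/5, a square-root branch point, modulus 4/5.
Branch term (-1)*log(1 - u/(7/12)): its argument vanishes at u = 7/12, a logarithmic branch point, modulus 7/12.
The radius of convergence is the smallest modulus among the singular points: 7/12.
The branch terms are analytic at -1 and contribute nothing to the residue; only the rational part matters.
At the order-1 pole -1 set g(u) = (u - (-1))*(rational part) = -9*u/17 - 1/40.
Simple pole: residue = g(a) at a = -1, which is 343/680.
List the singular points by increasing real part (a conjugate pair: the negative imaginary part first).


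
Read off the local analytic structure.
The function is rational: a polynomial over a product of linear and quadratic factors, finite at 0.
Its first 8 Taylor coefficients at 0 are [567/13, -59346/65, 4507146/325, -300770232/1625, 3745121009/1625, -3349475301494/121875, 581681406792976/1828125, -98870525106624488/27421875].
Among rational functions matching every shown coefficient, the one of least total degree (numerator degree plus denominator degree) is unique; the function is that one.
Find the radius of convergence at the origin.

The radius of convergence is 3/5 - (2/15)*sqrt(14).

No rational of total degree below 5 reproduces all 8 coefficients; solving the [0/5] Pade equations on them gives f(w) = -21/(26*(w - 3/2)*(w**2 + 6*w/5 + 1/9)**2), whose expansion matches every shown term.
Denominator factor (w - 3/2): pole of order 1 at 3/2, modulus 3/2.
Denominator factor (w**2 + 6*w/5 + 1/9)^2: discriminant 224/225, real irrational roots -3/5 + (2/15)*sqrt(14) and -3/5 - (2/15)*sqrt(14); poles of order 2, moduli 3/5 - (2/15)*sqrt(14) and 3/5 + (2/15)*sqrt(14).
The radius of convergence is the smallest modulus among the singular points: 3/5 - (2/15)*sqrt(14).


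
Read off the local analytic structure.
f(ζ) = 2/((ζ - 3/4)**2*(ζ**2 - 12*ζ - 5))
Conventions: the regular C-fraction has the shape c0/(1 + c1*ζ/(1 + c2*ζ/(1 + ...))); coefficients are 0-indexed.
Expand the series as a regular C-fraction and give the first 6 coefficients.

The regular C-fraction coefficients are [-32/45, -4/15, -217/12, 49681/2604, -518208/10780777, -116294640/134089019].

Taylor coefficients (expand at 0): a_0 = -32/45, a_1 = -128/675, a_2 = -11744/3375, a_3 = 238592/151875, a_4 = -35774752/2278125, a_5 = 228075904/11390625.
c0 = a_0 = -32/45. Peel one level at a time: if S = 1 + c*ζ/S' with S'(0) = 1, then c is the ζ-coefficient of S and S' = c*ζ/(S - 1).
S_1 = c0/f = 1 + (-4/15)*ζ + (-217/45)*ζ^2 + ...; c1 = -4/15.
S_2 = c1*ζ/(S_1 - 1) = 1 + (-217/12)*ζ + (49681/144)*ζ^2 + ...; c2 = -217/12.
S_3 = c2*ζ/(S_2 - 1) = 1 + (49681/2604)*ζ + (43184/47089)*ζ^2 + ...; c3 = 49681/2604.
S_4 = c3*ζ/(S_3 - 1) = 1 + (-518208/10780777)*ζ + (-102896640/2468201761)*ζ^2 + ...; c4 = -518208/10780777.
S_5 = c4*ζ/(S_4 - 1) = 1 + (-116294640/134089019)*ζ + ...; c5 = -116294640/134089019.


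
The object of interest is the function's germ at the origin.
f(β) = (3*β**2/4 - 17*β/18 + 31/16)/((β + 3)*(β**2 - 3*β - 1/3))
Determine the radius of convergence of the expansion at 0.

Denominator factor (β**2 - 3*β - 1/3): discriminant 31/3, real irrational roots 3/2 + (1/6)*sqrt(93) and 3/2 - (1/6)*sqrt(93); poles of order 1, moduli 3/2 + (1/6)*sqrt(93) and -3/2 + (1/6)*sqrt(93).
Denominator factor (β + 3): pole of order 1 at -3, modulus 3.
The radius of convergence is the smallest modulus among the singular points: -3/2 + (1/6)*sqrt(93).

The radius of convergence is -3/2 + (1/6)*sqrt(93).


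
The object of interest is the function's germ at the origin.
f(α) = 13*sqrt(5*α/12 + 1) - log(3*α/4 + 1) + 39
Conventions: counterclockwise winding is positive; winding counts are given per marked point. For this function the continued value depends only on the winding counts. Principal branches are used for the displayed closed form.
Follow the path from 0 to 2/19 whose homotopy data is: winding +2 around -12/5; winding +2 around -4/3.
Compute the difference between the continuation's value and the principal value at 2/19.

The rational part is single-valued and drops out of the difference; each branch term changes only by its own monodromy.
(13)*sqrt(1 - α/(-12/5)): winding +2 is even, the square root returns to the same sheet, contribution 0.
(-1)*log(1 - α/(-4/3)): each positive loop around -4/3 adds 2*pi*i to the log, so winding +2 contributes (-1)*(2)*2*pi*i = -(4)*pi*i.
Summing the contributions at α = 2/19 gives -(4)*pi*i.

Continued minus principal equals -(4)*pi*i.


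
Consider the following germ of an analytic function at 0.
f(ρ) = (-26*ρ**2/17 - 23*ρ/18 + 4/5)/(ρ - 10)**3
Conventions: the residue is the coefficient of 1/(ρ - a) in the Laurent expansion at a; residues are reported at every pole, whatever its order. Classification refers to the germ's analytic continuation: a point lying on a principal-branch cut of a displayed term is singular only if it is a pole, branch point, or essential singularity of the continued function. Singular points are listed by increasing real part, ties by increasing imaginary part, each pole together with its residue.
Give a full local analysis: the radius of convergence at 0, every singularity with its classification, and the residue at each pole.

Denominator factor (ρ - 10)^3: pole of order 3 at 10, modulus 10.
The radius of convergence is the smallest modulus among the singular points: 10.
At the order-3 pole 10 set g(ρ) = (ρ - (10))^3*f(ρ) = -26*ρ**2/17 - 23*ρ/18 + 4/5.
Order-3 pole: residue = g''(a)/2; g''(10) = -52/17, so the residue is -26/17.

Radius of convergence at 0: 10.
At 10: a pole of order 3; residue -26/17.


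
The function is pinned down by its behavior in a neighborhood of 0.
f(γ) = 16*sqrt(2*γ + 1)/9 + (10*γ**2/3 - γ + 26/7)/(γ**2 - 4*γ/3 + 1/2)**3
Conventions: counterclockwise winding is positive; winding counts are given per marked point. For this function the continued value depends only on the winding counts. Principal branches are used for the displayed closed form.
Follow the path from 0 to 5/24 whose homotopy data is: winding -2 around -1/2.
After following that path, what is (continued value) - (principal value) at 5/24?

Continued minus principal equals 0.

The rational part is single-valued and drops out of the difference; each branch term changes only by its own monodromy.
(16/9)*sqrt(1 - γ/(-1/2)): winding -2 is even, the square root returns to the same sheet, contribution 0.
Summing the contributions at γ = 5/24 gives 0.


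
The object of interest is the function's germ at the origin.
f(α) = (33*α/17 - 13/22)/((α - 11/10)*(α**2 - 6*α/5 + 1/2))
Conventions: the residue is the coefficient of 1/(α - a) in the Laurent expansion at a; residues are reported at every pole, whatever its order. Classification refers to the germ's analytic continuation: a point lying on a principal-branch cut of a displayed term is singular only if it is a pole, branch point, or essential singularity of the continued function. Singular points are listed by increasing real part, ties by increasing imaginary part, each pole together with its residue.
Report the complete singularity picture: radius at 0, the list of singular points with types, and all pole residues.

Radius of convergence at 0: (1/2)*sqrt(2).
At (3/5) - ((1/10)*sqrt(14))*i: a pole of order 1; residue (-14440/7293) - ((1415/102102)*sqrt(14))*i.
At (3/5) + ((1/10)*sqrt(14))*i: a pole of order 1; residue (-14440/7293) + ((1415/102102)*sqrt(14))*i.
At 11/10: a pole of order 1; residue 28880/7293.


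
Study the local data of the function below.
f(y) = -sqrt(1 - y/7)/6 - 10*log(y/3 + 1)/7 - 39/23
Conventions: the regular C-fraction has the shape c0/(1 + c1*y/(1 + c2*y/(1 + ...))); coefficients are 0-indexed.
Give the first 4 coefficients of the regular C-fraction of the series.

The regular C-fraction coefficients are [-257/138, -897/3598, 354589/841932, 2570257/129070396].

Taylor coefficients (expand at 0): a_0 = -257/138, a_1 = -13/28, a_2 = 563/7056, a_3 = -15653/889056.
c0 = a_0 = -257/138. Peel one level at a time: if S = 1 + c*y/S' with S'(0) = 1, then c is the y-coefficient of S and S' = c*y/(S - 1).
S_1 = c0/f = 1 + (-897/3598)*y + (8155547/77673624)*y^2 + ...; c1 = -897/3598.
S_2 = c1*y/(S_1 - 1) = 1 + (354589/841932)*y + (-10001/1192464)*y^2 + ...; c2 = 354589/841932.
S_3 = c2*y/(S_2 - 1) = 1 + (2570257/129070396)*y + ...; c3 = 2570257/129070396.


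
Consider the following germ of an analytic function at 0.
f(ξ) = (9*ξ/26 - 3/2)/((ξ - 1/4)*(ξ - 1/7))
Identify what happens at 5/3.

The point is a regular point.

Denominator factors: ξ - 1/4 = 17/12 at ξ = 5/3; ξ - 1/7 = 32/21 at ξ = 5/3 — none vanishes.
So the germ continues analytically to 5/3.


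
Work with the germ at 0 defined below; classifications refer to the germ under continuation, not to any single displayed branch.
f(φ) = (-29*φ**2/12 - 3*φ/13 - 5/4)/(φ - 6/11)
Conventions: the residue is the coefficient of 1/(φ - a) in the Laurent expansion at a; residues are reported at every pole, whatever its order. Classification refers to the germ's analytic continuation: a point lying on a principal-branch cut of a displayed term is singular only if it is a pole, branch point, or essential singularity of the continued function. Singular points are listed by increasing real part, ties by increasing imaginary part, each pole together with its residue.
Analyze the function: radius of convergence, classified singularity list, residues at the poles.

Denominator factor (φ - 6/11): pole of order 1 at 6/11, modulus 6/11.
The radius of convergence is the smallest modulus among the singular points: 6/11.
At the order-1 pole 6/11 set g(φ) = (φ - (6/11))*f(φ) = -29*φ**2/12 - 3*φ/13 - 5/4.
Simple pole: residue = g(a) at a = 6/11, which is -13181/6292.

Radius of convergence at 0: 6/11.
At 6/11: a pole of order 1; residue -13181/6292.


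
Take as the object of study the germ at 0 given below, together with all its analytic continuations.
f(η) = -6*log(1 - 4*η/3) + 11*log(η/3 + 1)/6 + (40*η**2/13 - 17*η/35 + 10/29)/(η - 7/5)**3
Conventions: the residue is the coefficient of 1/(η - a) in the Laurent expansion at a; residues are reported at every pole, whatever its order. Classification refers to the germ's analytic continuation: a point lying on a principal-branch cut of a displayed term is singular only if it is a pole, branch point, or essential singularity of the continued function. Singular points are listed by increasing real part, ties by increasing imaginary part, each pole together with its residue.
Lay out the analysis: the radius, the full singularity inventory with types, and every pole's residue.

Denominator factor (η - 7/5)^3: pole of order 3 at 7/5, modulus 7/5.
Branch term (11/6)*log(1 - η/(-3)): its argument vanishes at η = -3, a logarithmic branch point, modulus 3.
Branch term (-6)*log(1 - η/(3/4)): its argument vanishes at η = 3/4, a logarithmic branch point, modulus 3/4.
The radius of convergence is the smallest modulus among the singular points: 3/4.
The branch terms are analytic at 7/5 and contribute nothing to the residue; only the rational part matters.
At the order-3 pole 7/5 set g(η) = (η - (7/5))^3*(rational part) = 40*η**2/13 - 17*η/35 + 10/29.
Order-3 pole: residue = g''(a)/2; g''(7/5) = 80/13, so the residue is 40/13.
List the singular points by increasing real part (a conjugate pair: the negative imaginary part first).

Radius of convergence at 0: 3/4.
At -3: a logarithmic branch point.
At 3/4: a logarithmic branch point.
At 7/5: a pole of order 3; residue 40/13.


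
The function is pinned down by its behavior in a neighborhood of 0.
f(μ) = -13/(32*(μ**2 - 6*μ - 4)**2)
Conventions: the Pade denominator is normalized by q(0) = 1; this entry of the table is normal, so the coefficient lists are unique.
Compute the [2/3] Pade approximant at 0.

The Pade approximant has numerator coefficients [-13/512, -39/14848, -13/59392]; denominator coefficients [1, 90/29, 60/29, -63/116].

Taylor coefficients needed (expand at 0): a_0 = -13/512, a_1 = 39/512, a_2 = -377/2048, a_3 = 819/2048, a_4 = -1677/2048, a_5 = 13221/8192.
Write the denominator as Q(μ) = 1 + q1*μ + q2*μ^2 + q3*μ^3. Requiring Q*f - P = O(μ^6) with deg P <= 2 kills the coefficients of μ^3..μ^5 in Q*f:
  μ^3: a_3 + q1*a_2 + q2*a_1 + q3*a_0 = 0, i.e. 819/2048 + (-377/2048)*q1 + (39/512)*q2 + (-13/512)*q3 = 0.
  μ^4: a_4 + q1*a_3 + q2*a_2 + q3*a_1 = 0, i.e. -1677/2048 + (819/2048)*q1 + (-377/2048)*q2 + (39/512)*q3 = 0.
  μ^5: a_5 + q1*a_4 + q2*a_3 + q3*a_2 = 0, i.e. 13221/8192 + (-1677/2048)*q1 + (819/2048)*q2 + (-377/2048)*q3 = 0.
Solving this linear system: q1 = 90/29, q2 = 60/29, q3 = -63/116.
The numerator is Q*f truncated at degree 2: P0 = a_0 = -13/512; P1 = a_1 + q1*a_0 = -39/14848; P2 = a_2 + q1*a_1 + q2*a_0 = -13/59392.


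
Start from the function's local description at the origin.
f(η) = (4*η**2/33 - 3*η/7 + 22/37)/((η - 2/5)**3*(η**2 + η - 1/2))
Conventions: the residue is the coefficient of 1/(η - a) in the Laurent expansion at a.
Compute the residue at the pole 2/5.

The residue is 514098500/76923.

At the order-3 pole 2/5 set g(η) = (η - (2/5))^3*f(η) = (4*η**2/33 - 3*η/7 + 22/37)/(η**2 + η - 1/2).
Order-3 pole: residue = g''(a)/2; g''(2/5) = 1028197000/76923, so the residue is 514098500/76923.


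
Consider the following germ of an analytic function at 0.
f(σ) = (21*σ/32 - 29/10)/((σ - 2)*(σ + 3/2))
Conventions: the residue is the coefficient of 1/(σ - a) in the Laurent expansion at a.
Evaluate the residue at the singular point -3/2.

At the order-1 pole -3/2 set g(σ) = (σ - (-3/2))*f(σ) = (21*σ/32 - 29/10)/(σ - 2).
Simple pole: residue = g(a) at a = -3/2, which is 1243/1120.

The residue is 1243/1120.


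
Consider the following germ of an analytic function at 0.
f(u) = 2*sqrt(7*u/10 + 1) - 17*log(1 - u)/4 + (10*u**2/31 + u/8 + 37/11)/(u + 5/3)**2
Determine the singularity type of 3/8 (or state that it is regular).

Denominator factors: u + 5/3 = 49/24 at u = 3/8 — none vanishes.
Branch term log(1 - u/(1)): argument at 3/8 is 5/8, nonzero, so 3/8 is not its branch point (a point on a principal cut is still regular for the continued germ).
Branch term sqrt(1 - u/(-10/7)): argument at 3/8 is 101/80, nonzero, so 3/8 is not its branch point (a point on a principal cut is still regular for the continued germ).
So the germ continues analytically to 3/8.

The point is a regular point.


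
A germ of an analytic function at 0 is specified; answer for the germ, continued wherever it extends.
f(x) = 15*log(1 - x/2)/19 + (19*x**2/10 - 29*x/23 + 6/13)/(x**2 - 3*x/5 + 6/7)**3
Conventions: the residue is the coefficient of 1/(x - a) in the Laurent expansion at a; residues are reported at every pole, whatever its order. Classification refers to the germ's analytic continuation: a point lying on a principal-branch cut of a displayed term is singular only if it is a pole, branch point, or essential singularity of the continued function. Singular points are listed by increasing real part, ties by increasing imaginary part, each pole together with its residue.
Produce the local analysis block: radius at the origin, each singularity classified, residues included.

Radius of convergence at 0: (1/7)*sqrt(42).
At (3/10) - ((1/70)*sqrt(3759))*i: a pole of order 3; residue ((135546425/30867594498)*sqrt(3759))*i.
At (3/10) + ((1/70)*sqrt(3759))*i: a pole of order 3; residue -((135546425/30867594498)*sqrt(3759))*i.
At 2: a logarithmic branch point.


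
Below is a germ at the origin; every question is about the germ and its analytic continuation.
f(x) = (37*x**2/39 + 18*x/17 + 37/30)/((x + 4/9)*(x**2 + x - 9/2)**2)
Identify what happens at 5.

The point is a regular point.

Denominator factors: x + 4/9 = 49/9 at x = 5; x**2 + x - 9/2 = 51/2 at x = 5 — none vanishes.
So the germ continues analytically to 5.


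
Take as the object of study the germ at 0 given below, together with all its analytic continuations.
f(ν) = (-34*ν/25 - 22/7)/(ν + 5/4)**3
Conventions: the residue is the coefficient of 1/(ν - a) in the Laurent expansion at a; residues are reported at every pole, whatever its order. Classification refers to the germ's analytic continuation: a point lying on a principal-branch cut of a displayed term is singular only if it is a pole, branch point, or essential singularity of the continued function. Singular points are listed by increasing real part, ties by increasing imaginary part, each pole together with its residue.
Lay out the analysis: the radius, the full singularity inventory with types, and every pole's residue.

Radius of convergence at 0: 5/4.
At -5/4: a pole of order 3; residue 0.

Denominator factor (ν + 5/4)^3: pole of order 3 at -5/4, modulus 5/4.
The radius of convergence is the smallest modulus among the singular points: 5/4.
At the order-3 pole -5/4 set g(ν) = (ν - (-5/4))^3*f(ν) = -34*ν/25 - 22/7.
Order-3 pole: residue = g''(a)/2; g''(-5/4) = 0, so the residue is 0.


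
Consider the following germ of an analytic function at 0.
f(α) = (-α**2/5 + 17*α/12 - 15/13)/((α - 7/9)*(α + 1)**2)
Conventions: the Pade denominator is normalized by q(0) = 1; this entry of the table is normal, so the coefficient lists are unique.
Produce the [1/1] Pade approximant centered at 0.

Taylor coefficients needed (expand at 0): a_0 = 135/91, a_1 = -7341/2548, a_2 = 414357/89180.
Write the denominator as Q(α) = 1 + q1*α. Requiring Q*f - P = O(α^3) with deg P <= 1 kills the coefficients of α^2..α^2 in Q*f:
  α^2: a_2 + q1*a_1 = 0, i.e. 414357/89180 + (-7341/2548)*q1 = 0.
Solving this linear system: q1 = 138119/85645.
The numerator is Q*f truncated at degree 1: P0 = a_0 = 135/91; P1 = a_1 + q1*a_0 = -62175/127244.

The Pade approximant has numerator coefficients [135/91, -62175/127244]; denominator coefficients [1, 138119/85645].


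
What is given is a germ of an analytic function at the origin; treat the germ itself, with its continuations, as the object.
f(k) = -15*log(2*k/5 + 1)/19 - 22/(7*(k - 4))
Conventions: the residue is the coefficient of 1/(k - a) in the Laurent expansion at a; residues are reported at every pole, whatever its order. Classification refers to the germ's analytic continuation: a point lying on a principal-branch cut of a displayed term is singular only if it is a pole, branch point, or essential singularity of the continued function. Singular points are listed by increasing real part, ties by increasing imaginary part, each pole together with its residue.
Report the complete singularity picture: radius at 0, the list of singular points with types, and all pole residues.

Denominator factor (k - 4): pole of order 1 at 4, modulus 4.
Branch term (-15/19)*log(1 - k/(-5/2)): its argument vanishes at k = -5/2, a logarithmic branch point, modulus 5/2.
The radius of convergence is the smallest modulus among the singular points: 5/2.
The branch term is analytic at 4 and contributes nothing to the residue; only the rational part matters.
At the order-1 pole 4 set g(k) = (k - (4))*(rational part) = -22/7.
Simple pole: residue = g(a) at a = 4, which is -22/7.
List the singular points by increasing real part (a conjugate pair: the negative imaginary part first).

Radius of convergence at 0: 5/2.
At -5/2: a logarithmic branch point.
At 4: a pole of order 1; residue -22/7.


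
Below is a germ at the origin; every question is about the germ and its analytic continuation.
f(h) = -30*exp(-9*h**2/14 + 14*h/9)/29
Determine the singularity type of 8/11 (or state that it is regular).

There is no denominator, hence no pole anywhere.
The factor exp(-9*h**2/14 + 14*h/9) is entire.
So the germ continues analytically to 8/11.

The point is a regular point.


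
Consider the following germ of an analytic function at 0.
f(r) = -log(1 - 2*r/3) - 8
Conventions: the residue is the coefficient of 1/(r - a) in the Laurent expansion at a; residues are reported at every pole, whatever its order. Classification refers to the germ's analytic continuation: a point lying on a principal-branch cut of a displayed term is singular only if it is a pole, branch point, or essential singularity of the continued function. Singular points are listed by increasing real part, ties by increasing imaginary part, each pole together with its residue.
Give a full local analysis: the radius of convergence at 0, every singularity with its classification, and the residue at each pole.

Radius of convergence at 0: 3/2.
At 3/2: a logarithmic branch point.

Branch term (-1)*log(1 - r/(3/2)): its argument vanishes at r = 3/2, a logarithmic branch point, modulus 3/2.
The radius of convergence is the smallest modulus among the singular points: 3/2.


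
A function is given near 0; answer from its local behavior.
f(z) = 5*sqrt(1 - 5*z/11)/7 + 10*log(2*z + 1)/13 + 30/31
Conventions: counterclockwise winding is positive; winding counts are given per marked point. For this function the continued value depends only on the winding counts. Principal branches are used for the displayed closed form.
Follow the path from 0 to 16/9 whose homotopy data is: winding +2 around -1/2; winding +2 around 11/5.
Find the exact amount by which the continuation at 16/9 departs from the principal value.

Continued minus principal equals (40/13)*pi*i.

The rational part is single-valued and drops out of the difference; each branch term changes only by its own monodromy.
(10/13)*log(1 - z/(-1/2)): each positive loop around -1/2 adds 2*pi*i to the log, so winding +2 contributes (10/13)*(2)*2*pi*i = (40/13)*pi*i.
(5/7)*sqrt(1 - z/(11/5)): winding +2 is even, the square root returns to the same sheet, contribution 0.
Summing the contributions at z = 16/9 gives (40/13)*pi*i.


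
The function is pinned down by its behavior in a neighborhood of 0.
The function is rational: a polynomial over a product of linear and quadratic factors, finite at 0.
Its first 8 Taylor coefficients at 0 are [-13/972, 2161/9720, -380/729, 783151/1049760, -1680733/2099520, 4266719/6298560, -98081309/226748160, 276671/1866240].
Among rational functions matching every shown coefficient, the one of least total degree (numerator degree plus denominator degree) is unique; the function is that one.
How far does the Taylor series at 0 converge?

The radius of convergence is (2/3)*sqrt(3).

No rational of total degree below 6 reproduces all 8 coefficients; solving the [1/5] Pade equations on them gives f(ζ) = (34*ζ/5 - 13/27)/((ζ + 3)**3*(ζ**2 + 2*ζ + 4/3)), whose expansion matches every shown term.
Denominator factor (ζ + 3)^3: pole of order 3 at -3, modulus 3.
Denominator factor (ζ**2 + 2*ζ + 4/3): discriminant -4/3, complex-conjugate roots (-1) + ((1/3)*sqrt(3))*i and (-1) - ((1/3)*sqrt(3))*i; poles of order 1, moduli (2/3)*sqrt(3) and (2/3)*sqrt(3).
The radius of convergence is the smallest modulus among the singular points: (2/3)*sqrt(3).


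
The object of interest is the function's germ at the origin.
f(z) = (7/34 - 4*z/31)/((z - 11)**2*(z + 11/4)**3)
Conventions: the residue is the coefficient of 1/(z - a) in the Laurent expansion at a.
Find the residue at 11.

The residue is 251776/4822379375.

At the order-2 pole 11 set g(z) = (z - (11))^2*f(z) = (7/34 - 4*z/31)/(z + 11/4)**3.
Order-2 pole: residue = g'(a); g'(11) = 251776/4822379375, so the residue is 251776/4822379375.


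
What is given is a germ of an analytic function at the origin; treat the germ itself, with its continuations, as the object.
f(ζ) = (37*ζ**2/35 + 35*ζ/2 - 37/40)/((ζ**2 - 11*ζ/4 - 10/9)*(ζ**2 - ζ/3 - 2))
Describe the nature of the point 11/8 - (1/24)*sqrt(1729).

The denominator factor ζ**2 - 11*ζ/4 - 10/9 vanishes at 11/8 - (1/24)*sqrt(1729) and appears to the power 1; the numerator there equals 285359/10080 - (2857/3360)*sqrt(1729), nonzero, and no other factor vanishes.
Hence a pole whose order is the multiplicity, 1.

The point is a pole of order 1.


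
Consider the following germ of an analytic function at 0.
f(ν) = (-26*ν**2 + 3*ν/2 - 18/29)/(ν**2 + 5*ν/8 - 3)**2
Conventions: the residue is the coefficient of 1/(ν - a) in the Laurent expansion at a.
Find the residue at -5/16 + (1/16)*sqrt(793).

The factor ν**2 + 5*ν/8 - 3 splits as (ν - a)(ν - a') with a = -5/16 + (1/16)*sqrt(793), a' = -5/16 - (1/16)*sqrt(793). At the order-2 pole a set g(ν) = (ν - a)^2*f(ν) = [-26*ν**2 + 3*ν/2 - 18/29] / (ν - a')^2.
Order-2 pole: residue = g'(a); g'(-5/16 + (1/16)*sqrt(793)) = -(2283936/18236621)*sqrt(793), so the residue is -(2283936/18236621)*sqrt(793).

The residue is -(2283936/18236621)*sqrt(793).


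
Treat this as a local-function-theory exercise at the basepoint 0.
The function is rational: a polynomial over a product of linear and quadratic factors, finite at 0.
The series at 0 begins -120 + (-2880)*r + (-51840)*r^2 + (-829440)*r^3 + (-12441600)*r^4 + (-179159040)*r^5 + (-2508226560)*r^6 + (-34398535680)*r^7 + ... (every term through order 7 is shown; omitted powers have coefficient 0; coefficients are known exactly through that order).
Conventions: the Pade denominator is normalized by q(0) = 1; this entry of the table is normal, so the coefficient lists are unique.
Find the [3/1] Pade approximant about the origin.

The Pade approximant has numerator coefficients [-120, -1080, -8640, -51840]; denominator coefficients [1, -15].

Taylor coefficients needed (read off): a_0 = -120, a_1 = -2880, a_2 = -51840, a_3 = -829440, a_4 = -12441600.
Write the denominator as Q(r) = 1 + q1*r. Requiring Q*f - P = O(r^5) with deg P <= 3 kills the coefficients of r^4..r^4 in Q*f:
  r^4: a_4 + q1*a_3 = 0, i.e. -12441600 + (-829440)*q1 = 0.
Solving this linear system: q1 = -15.
The numerator is Q*f truncated at degree 3: P0 = a_0 = -120; P1 = a_1 + q1*a_0 = -1080; P2 = a_2 + q1*a_1 = -8640; P3 = a_3 + q1*a_2 = -51840.


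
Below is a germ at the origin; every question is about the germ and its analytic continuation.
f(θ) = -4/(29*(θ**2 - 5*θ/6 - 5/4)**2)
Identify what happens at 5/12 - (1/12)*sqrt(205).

The denominator factor θ**2 - 5*θ/6 - 5/4 vanishes at 5/12 - (1/12)*sqrt(205) and appears to the power 2; the numerator there equals -4/29, nonzero, and no other factor vanishes.
Hence a pole whose order is the multiplicity, 2.

The point is a pole of order 2.


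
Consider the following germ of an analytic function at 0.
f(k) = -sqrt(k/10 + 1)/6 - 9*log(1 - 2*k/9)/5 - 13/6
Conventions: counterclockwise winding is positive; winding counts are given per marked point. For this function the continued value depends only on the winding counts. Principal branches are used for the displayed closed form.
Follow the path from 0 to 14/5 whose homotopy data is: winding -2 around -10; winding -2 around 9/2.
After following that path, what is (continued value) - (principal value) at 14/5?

The rational part is single-valued and drops out of the difference; each branch term changes only by its own monodromy.
(-1/6)*sqrt(1 - k/(-10)): winding -2 is even, the square root returns to the same sheet, contribution 0.
(-9/5)*log(1 - k/(9/2)): each positive loop around 9/2 adds 2*pi*i to the log, so winding -2 contributes (-9/5)*(-2)*2*pi*i = (36/5)*pi*i.
Summing the contributions at k = 14/5 gives (36/5)*pi*i.

Continued minus principal equals (36/5)*pi*i.


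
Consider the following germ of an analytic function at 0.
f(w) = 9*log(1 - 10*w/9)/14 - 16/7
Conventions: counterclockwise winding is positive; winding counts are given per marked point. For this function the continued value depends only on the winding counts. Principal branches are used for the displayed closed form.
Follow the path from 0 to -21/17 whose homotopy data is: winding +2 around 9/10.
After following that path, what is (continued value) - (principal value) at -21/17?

Continued minus principal equals (18/7)*pi*i.

The rational part is single-valued and drops out of the difference; each branch term changes only by its own monodromy.
(9/14)*log(1 - w/(9/10)): each positive loop around 9/10 adds 2*pi*i to the log, so winding +2 contributes (9/14)*(2)*2*pi*i = (18/7)*pi*i.
Summing the contributions at w = -21/17 gives (18/7)*pi*i.


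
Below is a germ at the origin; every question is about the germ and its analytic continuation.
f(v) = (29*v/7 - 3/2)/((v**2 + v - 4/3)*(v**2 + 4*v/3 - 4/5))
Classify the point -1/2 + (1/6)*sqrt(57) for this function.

The denominator factor v**2 + v - 4/3 vanishes at -1/2 + (1/6)*sqrt(57) and appears to the power 1; the numerator there equals -25/7 + (29/42)*sqrt(57), nonzero, and no other factor vanishes.
Hence a pole whose order is the multiplicity, 1.

The point is a pole of order 1.


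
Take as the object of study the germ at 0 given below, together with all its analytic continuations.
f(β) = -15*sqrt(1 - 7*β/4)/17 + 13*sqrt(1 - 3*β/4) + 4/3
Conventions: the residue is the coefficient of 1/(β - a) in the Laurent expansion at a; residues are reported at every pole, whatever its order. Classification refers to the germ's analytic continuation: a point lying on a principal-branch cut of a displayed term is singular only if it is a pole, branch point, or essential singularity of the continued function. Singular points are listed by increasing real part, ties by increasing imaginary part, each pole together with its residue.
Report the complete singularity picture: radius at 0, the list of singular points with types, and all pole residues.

Radius of convergence at 0: 4/7.
At 4/7: an algebraic (square-root) branch point.
At 4/3: an algebraic (square-root) branch point.

Branch term (13)*sqrt(1 - β/(4/3)): its argument vanishes at β = 4/3, a square-root branch point, modulus 4/3.
Branch term (-15/17)*sqrt(1 - β/(4/7)): its argument vanishes at β = 4/7, a square-root branch point, modulus 4/7.
The radius of convergence is the smallest modulus among the singular points: 4/7.
List the singular points by increasing real part (a conjugate pair: the negative imaginary part first).


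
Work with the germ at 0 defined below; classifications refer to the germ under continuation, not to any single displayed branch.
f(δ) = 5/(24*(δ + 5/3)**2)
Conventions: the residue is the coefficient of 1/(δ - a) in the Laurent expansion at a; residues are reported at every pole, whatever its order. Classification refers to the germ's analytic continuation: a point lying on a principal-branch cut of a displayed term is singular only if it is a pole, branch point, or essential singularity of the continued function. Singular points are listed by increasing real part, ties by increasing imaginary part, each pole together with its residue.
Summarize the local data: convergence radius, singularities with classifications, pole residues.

Radius of convergence at 0: 5/3.
At -5/3: a pole of order 2; residue 0.

Denominator factor (δ + 5/3)^2: pole of order 2 at -5/3, modulus 5/3.
The radius of convergence is the smallest modulus among the singular points: 5/3.
At the order-2 pole -5/3 set g(δ) = (δ - (-5/3))^2*f(δ) = 5/24.
Order-2 pole: residue = g'(a); g'(-5/3) = 0, so the residue is 0.


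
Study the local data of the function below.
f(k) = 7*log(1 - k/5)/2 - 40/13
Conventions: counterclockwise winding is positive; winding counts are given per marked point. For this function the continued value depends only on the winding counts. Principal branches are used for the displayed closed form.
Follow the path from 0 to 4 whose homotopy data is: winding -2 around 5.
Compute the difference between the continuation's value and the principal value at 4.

The rational part is single-valued and drops out of the difference; each branch term changes only by its own monodromy.
(7/2)*log(1 - k/(5)): each positive loop around 5 adds 2*pi*i to the log, so winding -2 contributes (7/2)*(-2)*2*pi*i = -(14)*pi*i.
Summing the contributions at k = 4 gives -(14)*pi*i.

Continued minus principal equals -(14)*pi*i.


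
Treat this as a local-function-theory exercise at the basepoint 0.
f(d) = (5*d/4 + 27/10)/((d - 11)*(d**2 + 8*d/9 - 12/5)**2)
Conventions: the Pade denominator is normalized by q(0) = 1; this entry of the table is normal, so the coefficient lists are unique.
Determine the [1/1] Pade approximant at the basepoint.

The Pade approximant has numerator coefficients [-15/352, 525/541376]; denominator coefficients [1, -300878/228393].

Taylor coefficients needed (expand at 0): a_0 = -15/352, a_1 = -3845/69696, a_2 = -752195/10349856.
Write the denominator as Q(d) = 1 + q1*d. Requiring Q*f - P = O(d^3) with deg P <= 1 kills the coefficients of d^2..d^2 in Q*f:
  d^2: a_2 + q1*a_1 = 0, i.e. -752195/10349856 + (-3845/69696)*q1 = 0.
Solving this linear system: q1 = -300878/228393.
The numerator is Q*f truncated at degree 1: P0 = a_0 = -15/352; P1 = a_1 + q1*a_0 = 525/541376.


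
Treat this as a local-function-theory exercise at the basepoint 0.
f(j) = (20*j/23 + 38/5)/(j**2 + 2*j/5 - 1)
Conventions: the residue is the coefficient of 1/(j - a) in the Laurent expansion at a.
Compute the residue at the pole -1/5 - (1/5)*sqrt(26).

The residue is 10/23 - (427/598)*sqrt(26).

The factor j**2 + 2*j/5 - 1 splits as (j - a)(j - a') with a = -1/5 - (1/5)*sqrt(26), a' = -1/5 + (1/5)*sqrt(26). At the order-1 pole a set g(j) = (j - a)*f(j) = [20*j/23 + 38/5] / (j - a').
Simple pole: residue = g(a) at a = -1/5 - (1/5)*sqrt(26), which is 10/23 - (427/598)*sqrt(26).


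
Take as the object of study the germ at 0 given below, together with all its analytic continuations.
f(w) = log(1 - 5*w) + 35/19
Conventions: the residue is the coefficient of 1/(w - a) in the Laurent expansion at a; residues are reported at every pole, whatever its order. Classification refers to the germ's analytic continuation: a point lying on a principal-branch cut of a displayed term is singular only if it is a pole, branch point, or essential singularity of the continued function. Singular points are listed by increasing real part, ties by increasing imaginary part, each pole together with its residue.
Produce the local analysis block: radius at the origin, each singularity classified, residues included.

Radius of convergence at 0: 1/5.
At 1/5: a logarithmic branch point.

Branch term (1)*log(1 - w/(1/5)): its argument vanishes at w = 1/5, a logarithmic branch point, modulus 1/5.
The radius of convergence is the smallest modulus among the singular points: 1/5.


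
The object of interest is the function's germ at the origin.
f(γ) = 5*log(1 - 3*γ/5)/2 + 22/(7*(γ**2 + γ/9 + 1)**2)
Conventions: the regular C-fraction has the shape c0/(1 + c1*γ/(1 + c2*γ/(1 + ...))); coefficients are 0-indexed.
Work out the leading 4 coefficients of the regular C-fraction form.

The regular C-fraction coefficients are [22/7, 277/396, -2035031/548460, 67881312983/25366661415].

Taylor coefficients (expand at 0): a_0 = 22/7, a_1 = -277/126, a_2 = -25021/3780, a_3 = 484273/255150.
c0 = a_0 = 22/7. Peel one level at a time: if S = 1 + c*γ/S' with S'(0) = 1, then c is the γ-coefficient of S and S' = c*γ/(S - 1).
S_1 = c0/f = 1 + (277/396)*γ + (2035031/784080)*γ^2 + ...; c1 = 277/396.
S_2 = c1*γ/(S_1 - 1) = 1 + (-2035031/548460)*γ + (6171028453/621504900)*γ^2 + ...; c2 = -2035031/548460.
S_3 = c2*γ/(S_2 - 1) = 1 + (67881312983/25366661415)*γ + ...; c3 = 67881312983/25366661415.


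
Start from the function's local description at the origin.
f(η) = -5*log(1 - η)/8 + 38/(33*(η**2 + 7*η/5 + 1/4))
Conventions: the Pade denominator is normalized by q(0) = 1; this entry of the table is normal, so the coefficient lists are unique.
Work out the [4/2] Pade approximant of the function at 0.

Taylor coefficients needed (expand at 0): a_0 = 152/33, a_1 = -33223/1320, a_2 = 555871/4400, a_3 = -6625719/11000, a_4 = 1894417109/660000, a_5 = -341566411/25000, a_6 = 178835220901/2750000.
Write the denominator as Q(η) = 1 + q1*η + q2*η^2. Requiring Q*f - P = O(η^7) with deg P <= 4 kills the coefficients of η^5..η^6 in Q*f:
  η^5: a_5 + q1*a_4 + q2*a_3 = 0, i.e. -341566411/25000 + (1894417109/660000)*q1 + (-6625719/11000)*q2 = 0.
  η^6: a_6 + q1*a_5 + q2*a_4 = 0, i.e. 178835220901/2750000 + (-341566411/25000)*q1 + (1894417109/660000)*q2 = 0.
Solving this linear system: q1 = 32046085212/6489643195, q2 = 5506941822/6489643195.
The numerator is Q*f truncated at degree 4: P0 = a_0 = 152/33; P1 = a_1 + q1*a_0 = -75509882831/31150287336; P2 = a_2 + q1*a_1 + q2*a_0 = 123724734579/20766858224; P3 = a_3 + q1*a_2 + q2*a_1 = 1531436693/10383429112; P4 = a_4 + q1*a_3 + q2*a_2 = 394535233685/124601149344.

The Pade approximant has numerator coefficients [152/33, -75509882831/31150287336, 123724734579/20766858224, 1531436693/10383429112, 394535233685/124601149344]; denominator coefficients [1, 32046085212/6489643195, 5506941822/6489643195].
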